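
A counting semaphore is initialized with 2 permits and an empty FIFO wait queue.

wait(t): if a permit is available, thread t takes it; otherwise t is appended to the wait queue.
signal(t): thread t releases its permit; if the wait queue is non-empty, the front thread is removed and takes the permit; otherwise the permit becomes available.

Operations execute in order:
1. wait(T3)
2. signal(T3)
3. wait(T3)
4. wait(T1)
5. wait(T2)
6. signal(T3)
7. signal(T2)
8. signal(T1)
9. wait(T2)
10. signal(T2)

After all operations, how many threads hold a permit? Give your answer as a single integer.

Step 1: wait(T3) -> count=1 queue=[] holders={T3}
Step 2: signal(T3) -> count=2 queue=[] holders={none}
Step 3: wait(T3) -> count=1 queue=[] holders={T3}
Step 4: wait(T1) -> count=0 queue=[] holders={T1,T3}
Step 5: wait(T2) -> count=0 queue=[T2] holders={T1,T3}
Step 6: signal(T3) -> count=0 queue=[] holders={T1,T2}
Step 7: signal(T2) -> count=1 queue=[] holders={T1}
Step 8: signal(T1) -> count=2 queue=[] holders={none}
Step 9: wait(T2) -> count=1 queue=[] holders={T2}
Step 10: signal(T2) -> count=2 queue=[] holders={none}
Final holders: {none} -> 0 thread(s)

Answer: 0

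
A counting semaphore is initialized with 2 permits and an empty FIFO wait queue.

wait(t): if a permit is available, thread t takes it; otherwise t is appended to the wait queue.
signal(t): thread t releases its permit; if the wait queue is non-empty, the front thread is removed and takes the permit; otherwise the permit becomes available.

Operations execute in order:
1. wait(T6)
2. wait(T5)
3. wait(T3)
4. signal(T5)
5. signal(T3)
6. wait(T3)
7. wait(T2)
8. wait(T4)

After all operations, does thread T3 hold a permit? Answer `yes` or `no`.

Step 1: wait(T6) -> count=1 queue=[] holders={T6}
Step 2: wait(T5) -> count=0 queue=[] holders={T5,T6}
Step 3: wait(T3) -> count=0 queue=[T3] holders={T5,T6}
Step 4: signal(T5) -> count=0 queue=[] holders={T3,T6}
Step 5: signal(T3) -> count=1 queue=[] holders={T6}
Step 6: wait(T3) -> count=0 queue=[] holders={T3,T6}
Step 7: wait(T2) -> count=0 queue=[T2] holders={T3,T6}
Step 8: wait(T4) -> count=0 queue=[T2,T4] holders={T3,T6}
Final holders: {T3,T6} -> T3 in holders

Answer: yes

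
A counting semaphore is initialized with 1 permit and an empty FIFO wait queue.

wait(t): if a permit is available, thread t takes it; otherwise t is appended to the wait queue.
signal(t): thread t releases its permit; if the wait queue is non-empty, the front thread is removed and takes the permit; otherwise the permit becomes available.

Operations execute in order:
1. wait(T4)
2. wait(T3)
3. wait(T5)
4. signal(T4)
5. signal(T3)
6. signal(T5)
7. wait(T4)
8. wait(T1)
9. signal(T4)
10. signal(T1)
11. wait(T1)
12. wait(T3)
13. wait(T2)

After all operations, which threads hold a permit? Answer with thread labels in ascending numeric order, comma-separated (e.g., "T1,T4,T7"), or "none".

Answer: T1

Derivation:
Step 1: wait(T4) -> count=0 queue=[] holders={T4}
Step 2: wait(T3) -> count=0 queue=[T3] holders={T4}
Step 3: wait(T5) -> count=0 queue=[T3,T5] holders={T4}
Step 4: signal(T4) -> count=0 queue=[T5] holders={T3}
Step 5: signal(T3) -> count=0 queue=[] holders={T5}
Step 6: signal(T5) -> count=1 queue=[] holders={none}
Step 7: wait(T4) -> count=0 queue=[] holders={T4}
Step 8: wait(T1) -> count=0 queue=[T1] holders={T4}
Step 9: signal(T4) -> count=0 queue=[] holders={T1}
Step 10: signal(T1) -> count=1 queue=[] holders={none}
Step 11: wait(T1) -> count=0 queue=[] holders={T1}
Step 12: wait(T3) -> count=0 queue=[T3] holders={T1}
Step 13: wait(T2) -> count=0 queue=[T3,T2] holders={T1}
Final holders: T1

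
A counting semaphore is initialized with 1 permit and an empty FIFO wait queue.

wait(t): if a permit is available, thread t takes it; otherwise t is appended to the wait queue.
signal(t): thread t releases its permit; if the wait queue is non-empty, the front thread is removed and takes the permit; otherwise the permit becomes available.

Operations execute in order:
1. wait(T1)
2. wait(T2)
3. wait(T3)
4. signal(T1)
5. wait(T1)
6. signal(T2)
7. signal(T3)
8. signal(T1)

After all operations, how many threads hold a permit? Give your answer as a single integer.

Step 1: wait(T1) -> count=0 queue=[] holders={T1}
Step 2: wait(T2) -> count=0 queue=[T2] holders={T1}
Step 3: wait(T3) -> count=0 queue=[T2,T3] holders={T1}
Step 4: signal(T1) -> count=0 queue=[T3] holders={T2}
Step 5: wait(T1) -> count=0 queue=[T3,T1] holders={T2}
Step 6: signal(T2) -> count=0 queue=[T1] holders={T3}
Step 7: signal(T3) -> count=0 queue=[] holders={T1}
Step 8: signal(T1) -> count=1 queue=[] holders={none}
Final holders: {none} -> 0 thread(s)

Answer: 0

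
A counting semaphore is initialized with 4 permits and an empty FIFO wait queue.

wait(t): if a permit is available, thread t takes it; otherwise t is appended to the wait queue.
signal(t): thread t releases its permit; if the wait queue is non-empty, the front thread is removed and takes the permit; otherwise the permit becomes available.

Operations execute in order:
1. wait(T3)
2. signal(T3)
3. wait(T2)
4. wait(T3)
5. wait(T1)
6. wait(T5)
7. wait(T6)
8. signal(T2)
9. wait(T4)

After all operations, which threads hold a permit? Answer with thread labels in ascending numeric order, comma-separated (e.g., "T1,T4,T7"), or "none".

Step 1: wait(T3) -> count=3 queue=[] holders={T3}
Step 2: signal(T3) -> count=4 queue=[] holders={none}
Step 3: wait(T2) -> count=3 queue=[] holders={T2}
Step 4: wait(T3) -> count=2 queue=[] holders={T2,T3}
Step 5: wait(T1) -> count=1 queue=[] holders={T1,T2,T3}
Step 6: wait(T5) -> count=0 queue=[] holders={T1,T2,T3,T5}
Step 7: wait(T6) -> count=0 queue=[T6] holders={T1,T2,T3,T5}
Step 8: signal(T2) -> count=0 queue=[] holders={T1,T3,T5,T6}
Step 9: wait(T4) -> count=0 queue=[T4] holders={T1,T3,T5,T6}
Final holders: T1,T3,T5,T6

Answer: T1,T3,T5,T6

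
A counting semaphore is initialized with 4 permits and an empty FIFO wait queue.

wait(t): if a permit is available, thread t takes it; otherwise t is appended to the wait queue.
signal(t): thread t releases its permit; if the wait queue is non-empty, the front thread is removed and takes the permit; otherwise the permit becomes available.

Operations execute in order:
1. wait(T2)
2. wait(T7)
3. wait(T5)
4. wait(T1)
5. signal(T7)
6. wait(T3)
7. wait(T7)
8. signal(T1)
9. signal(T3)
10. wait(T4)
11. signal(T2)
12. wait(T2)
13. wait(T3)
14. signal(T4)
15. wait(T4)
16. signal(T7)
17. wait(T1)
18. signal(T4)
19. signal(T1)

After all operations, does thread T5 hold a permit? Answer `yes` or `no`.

Answer: yes

Derivation:
Step 1: wait(T2) -> count=3 queue=[] holders={T2}
Step 2: wait(T7) -> count=2 queue=[] holders={T2,T7}
Step 3: wait(T5) -> count=1 queue=[] holders={T2,T5,T7}
Step 4: wait(T1) -> count=0 queue=[] holders={T1,T2,T5,T7}
Step 5: signal(T7) -> count=1 queue=[] holders={T1,T2,T5}
Step 6: wait(T3) -> count=0 queue=[] holders={T1,T2,T3,T5}
Step 7: wait(T7) -> count=0 queue=[T7] holders={T1,T2,T3,T5}
Step 8: signal(T1) -> count=0 queue=[] holders={T2,T3,T5,T7}
Step 9: signal(T3) -> count=1 queue=[] holders={T2,T5,T7}
Step 10: wait(T4) -> count=0 queue=[] holders={T2,T4,T5,T7}
Step 11: signal(T2) -> count=1 queue=[] holders={T4,T5,T7}
Step 12: wait(T2) -> count=0 queue=[] holders={T2,T4,T5,T7}
Step 13: wait(T3) -> count=0 queue=[T3] holders={T2,T4,T5,T7}
Step 14: signal(T4) -> count=0 queue=[] holders={T2,T3,T5,T7}
Step 15: wait(T4) -> count=0 queue=[T4] holders={T2,T3,T5,T7}
Step 16: signal(T7) -> count=0 queue=[] holders={T2,T3,T4,T5}
Step 17: wait(T1) -> count=0 queue=[T1] holders={T2,T3,T4,T5}
Step 18: signal(T4) -> count=0 queue=[] holders={T1,T2,T3,T5}
Step 19: signal(T1) -> count=1 queue=[] holders={T2,T3,T5}
Final holders: {T2,T3,T5} -> T5 in holders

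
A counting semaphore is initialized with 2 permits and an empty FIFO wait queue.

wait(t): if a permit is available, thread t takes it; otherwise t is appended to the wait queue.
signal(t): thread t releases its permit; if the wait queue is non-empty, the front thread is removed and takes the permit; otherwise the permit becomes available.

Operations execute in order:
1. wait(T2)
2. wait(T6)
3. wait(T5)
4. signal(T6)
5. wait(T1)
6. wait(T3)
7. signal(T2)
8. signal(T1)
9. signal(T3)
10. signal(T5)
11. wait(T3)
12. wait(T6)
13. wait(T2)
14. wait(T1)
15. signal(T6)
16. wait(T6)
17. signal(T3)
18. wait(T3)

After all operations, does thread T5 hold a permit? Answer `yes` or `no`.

Step 1: wait(T2) -> count=1 queue=[] holders={T2}
Step 2: wait(T6) -> count=0 queue=[] holders={T2,T6}
Step 3: wait(T5) -> count=0 queue=[T5] holders={T2,T6}
Step 4: signal(T6) -> count=0 queue=[] holders={T2,T5}
Step 5: wait(T1) -> count=0 queue=[T1] holders={T2,T5}
Step 6: wait(T3) -> count=0 queue=[T1,T3] holders={T2,T5}
Step 7: signal(T2) -> count=0 queue=[T3] holders={T1,T5}
Step 8: signal(T1) -> count=0 queue=[] holders={T3,T5}
Step 9: signal(T3) -> count=1 queue=[] holders={T5}
Step 10: signal(T5) -> count=2 queue=[] holders={none}
Step 11: wait(T3) -> count=1 queue=[] holders={T3}
Step 12: wait(T6) -> count=0 queue=[] holders={T3,T6}
Step 13: wait(T2) -> count=0 queue=[T2] holders={T3,T6}
Step 14: wait(T1) -> count=0 queue=[T2,T1] holders={T3,T6}
Step 15: signal(T6) -> count=0 queue=[T1] holders={T2,T3}
Step 16: wait(T6) -> count=0 queue=[T1,T6] holders={T2,T3}
Step 17: signal(T3) -> count=0 queue=[T6] holders={T1,T2}
Step 18: wait(T3) -> count=0 queue=[T6,T3] holders={T1,T2}
Final holders: {T1,T2} -> T5 not in holders

Answer: no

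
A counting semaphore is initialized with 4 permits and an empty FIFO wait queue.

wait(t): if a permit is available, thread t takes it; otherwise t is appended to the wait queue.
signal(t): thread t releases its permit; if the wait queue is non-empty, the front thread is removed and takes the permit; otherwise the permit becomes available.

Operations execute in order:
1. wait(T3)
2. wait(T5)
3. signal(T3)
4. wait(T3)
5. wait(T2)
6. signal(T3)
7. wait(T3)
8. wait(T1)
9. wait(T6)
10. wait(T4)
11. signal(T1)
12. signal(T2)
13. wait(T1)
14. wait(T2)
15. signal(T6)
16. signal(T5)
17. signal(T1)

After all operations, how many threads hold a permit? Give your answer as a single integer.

Step 1: wait(T3) -> count=3 queue=[] holders={T3}
Step 2: wait(T5) -> count=2 queue=[] holders={T3,T5}
Step 3: signal(T3) -> count=3 queue=[] holders={T5}
Step 4: wait(T3) -> count=2 queue=[] holders={T3,T5}
Step 5: wait(T2) -> count=1 queue=[] holders={T2,T3,T5}
Step 6: signal(T3) -> count=2 queue=[] holders={T2,T5}
Step 7: wait(T3) -> count=1 queue=[] holders={T2,T3,T5}
Step 8: wait(T1) -> count=0 queue=[] holders={T1,T2,T3,T5}
Step 9: wait(T6) -> count=0 queue=[T6] holders={T1,T2,T3,T5}
Step 10: wait(T4) -> count=0 queue=[T6,T4] holders={T1,T2,T3,T5}
Step 11: signal(T1) -> count=0 queue=[T4] holders={T2,T3,T5,T6}
Step 12: signal(T2) -> count=0 queue=[] holders={T3,T4,T5,T6}
Step 13: wait(T1) -> count=0 queue=[T1] holders={T3,T4,T5,T6}
Step 14: wait(T2) -> count=0 queue=[T1,T2] holders={T3,T4,T5,T6}
Step 15: signal(T6) -> count=0 queue=[T2] holders={T1,T3,T4,T5}
Step 16: signal(T5) -> count=0 queue=[] holders={T1,T2,T3,T4}
Step 17: signal(T1) -> count=1 queue=[] holders={T2,T3,T4}
Final holders: {T2,T3,T4} -> 3 thread(s)

Answer: 3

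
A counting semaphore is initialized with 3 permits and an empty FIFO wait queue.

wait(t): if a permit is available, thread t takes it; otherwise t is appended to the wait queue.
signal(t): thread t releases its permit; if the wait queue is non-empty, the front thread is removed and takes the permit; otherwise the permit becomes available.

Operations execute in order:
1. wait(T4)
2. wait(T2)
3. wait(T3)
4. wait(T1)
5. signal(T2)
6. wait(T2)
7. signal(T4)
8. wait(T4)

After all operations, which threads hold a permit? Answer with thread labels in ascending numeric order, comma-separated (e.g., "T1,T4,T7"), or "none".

Answer: T1,T2,T3

Derivation:
Step 1: wait(T4) -> count=2 queue=[] holders={T4}
Step 2: wait(T2) -> count=1 queue=[] holders={T2,T4}
Step 3: wait(T3) -> count=0 queue=[] holders={T2,T3,T4}
Step 4: wait(T1) -> count=0 queue=[T1] holders={T2,T3,T4}
Step 5: signal(T2) -> count=0 queue=[] holders={T1,T3,T4}
Step 6: wait(T2) -> count=0 queue=[T2] holders={T1,T3,T4}
Step 7: signal(T4) -> count=0 queue=[] holders={T1,T2,T3}
Step 8: wait(T4) -> count=0 queue=[T4] holders={T1,T2,T3}
Final holders: T1,T2,T3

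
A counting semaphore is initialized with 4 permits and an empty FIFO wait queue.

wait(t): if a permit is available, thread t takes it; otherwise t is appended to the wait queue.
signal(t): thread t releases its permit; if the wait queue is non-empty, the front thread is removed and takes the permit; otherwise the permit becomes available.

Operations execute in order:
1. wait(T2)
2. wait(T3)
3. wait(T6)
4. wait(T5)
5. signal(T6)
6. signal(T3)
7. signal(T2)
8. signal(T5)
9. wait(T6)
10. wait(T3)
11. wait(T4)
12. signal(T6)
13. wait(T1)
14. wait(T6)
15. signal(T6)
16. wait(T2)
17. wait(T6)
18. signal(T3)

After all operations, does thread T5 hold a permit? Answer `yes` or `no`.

Answer: no

Derivation:
Step 1: wait(T2) -> count=3 queue=[] holders={T2}
Step 2: wait(T3) -> count=2 queue=[] holders={T2,T3}
Step 3: wait(T6) -> count=1 queue=[] holders={T2,T3,T6}
Step 4: wait(T5) -> count=0 queue=[] holders={T2,T3,T5,T6}
Step 5: signal(T6) -> count=1 queue=[] holders={T2,T3,T5}
Step 6: signal(T3) -> count=2 queue=[] holders={T2,T5}
Step 7: signal(T2) -> count=3 queue=[] holders={T5}
Step 8: signal(T5) -> count=4 queue=[] holders={none}
Step 9: wait(T6) -> count=3 queue=[] holders={T6}
Step 10: wait(T3) -> count=2 queue=[] holders={T3,T6}
Step 11: wait(T4) -> count=1 queue=[] holders={T3,T4,T6}
Step 12: signal(T6) -> count=2 queue=[] holders={T3,T4}
Step 13: wait(T1) -> count=1 queue=[] holders={T1,T3,T4}
Step 14: wait(T6) -> count=0 queue=[] holders={T1,T3,T4,T6}
Step 15: signal(T6) -> count=1 queue=[] holders={T1,T3,T4}
Step 16: wait(T2) -> count=0 queue=[] holders={T1,T2,T3,T4}
Step 17: wait(T6) -> count=0 queue=[T6] holders={T1,T2,T3,T4}
Step 18: signal(T3) -> count=0 queue=[] holders={T1,T2,T4,T6}
Final holders: {T1,T2,T4,T6} -> T5 not in holders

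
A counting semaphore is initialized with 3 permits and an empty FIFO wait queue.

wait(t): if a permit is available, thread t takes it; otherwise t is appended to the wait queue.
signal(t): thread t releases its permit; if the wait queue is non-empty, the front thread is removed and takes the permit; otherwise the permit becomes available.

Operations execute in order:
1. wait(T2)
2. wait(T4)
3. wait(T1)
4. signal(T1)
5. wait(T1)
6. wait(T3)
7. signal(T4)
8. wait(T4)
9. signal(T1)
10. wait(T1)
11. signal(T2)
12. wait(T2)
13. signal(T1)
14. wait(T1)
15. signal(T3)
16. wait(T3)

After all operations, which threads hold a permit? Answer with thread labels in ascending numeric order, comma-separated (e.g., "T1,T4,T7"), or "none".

Answer: T1,T2,T4

Derivation:
Step 1: wait(T2) -> count=2 queue=[] holders={T2}
Step 2: wait(T4) -> count=1 queue=[] holders={T2,T4}
Step 3: wait(T1) -> count=0 queue=[] holders={T1,T2,T4}
Step 4: signal(T1) -> count=1 queue=[] holders={T2,T4}
Step 5: wait(T1) -> count=0 queue=[] holders={T1,T2,T4}
Step 6: wait(T3) -> count=0 queue=[T3] holders={T1,T2,T4}
Step 7: signal(T4) -> count=0 queue=[] holders={T1,T2,T3}
Step 8: wait(T4) -> count=0 queue=[T4] holders={T1,T2,T3}
Step 9: signal(T1) -> count=0 queue=[] holders={T2,T3,T4}
Step 10: wait(T1) -> count=0 queue=[T1] holders={T2,T3,T4}
Step 11: signal(T2) -> count=0 queue=[] holders={T1,T3,T4}
Step 12: wait(T2) -> count=0 queue=[T2] holders={T1,T3,T4}
Step 13: signal(T1) -> count=0 queue=[] holders={T2,T3,T4}
Step 14: wait(T1) -> count=0 queue=[T1] holders={T2,T3,T4}
Step 15: signal(T3) -> count=0 queue=[] holders={T1,T2,T4}
Step 16: wait(T3) -> count=0 queue=[T3] holders={T1,T2,T4}
Final holders: T1,T2,T4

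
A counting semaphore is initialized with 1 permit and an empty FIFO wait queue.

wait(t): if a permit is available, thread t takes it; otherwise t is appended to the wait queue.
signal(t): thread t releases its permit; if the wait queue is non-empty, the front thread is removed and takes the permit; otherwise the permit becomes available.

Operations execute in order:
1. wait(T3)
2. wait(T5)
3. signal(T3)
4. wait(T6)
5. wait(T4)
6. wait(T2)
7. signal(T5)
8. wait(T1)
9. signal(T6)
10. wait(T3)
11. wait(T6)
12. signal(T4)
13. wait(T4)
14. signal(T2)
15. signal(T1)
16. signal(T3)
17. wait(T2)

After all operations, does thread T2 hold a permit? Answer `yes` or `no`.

Answer: no

Derivation:
Step 1: wait(T3) -> count=0 queue=[] holders={T3}
Step 2: wait(T5) -> count=0 queue=[T5] holders={T3}
Step 3: signal(T3) -> count=0 queue=[] holders={T5}
Step 4: wait(T6) -> count=0 queue=[T6] holders={T5}
Step 5: wait(T4) -> count=0 queue=[T6,T4] holders={T5}
Step 6: wait(T2) -> count=0 queue=[T6,T4,T2] holders={T5}
Step 7: signal(T5) -> count=0 queue=[T4,T2] holders={T6}
Step 8: wait(T1) -> count=0 queue=[T4,T2,T1] holders={T6}
Step 9: signal(T6) -> count=0 queue=[T2,T1] holders={T4}
Step 10: wait(T3) -> count=0 queue=[T2,T1,T3] holders={T4}
Step 11: wait(T6) -> count=0 queue=[T2,T1,T3,T6] holders={T4}
Step 12: signal(T4) -> count=0 queue=[T1,T3,T6] holders={T2}
Step 13: wait(T4) -> count=0 queue=[T1,T3,T6,T4] holders={T2}
Step 14: signal(T2) -> count=0 queue=[T3,T6,T4] holders={T1}
Step 15: signal(T1) -> count=0 queue=[T6,T4] holders={T3}
Step 16: signal(T3) -> count=0 queue=[T4] holders={T6}
Step 17: wait(T2) -> count=0 queue=[T4,T2] holders={T6}
Final holders: {T6} -> T2 not in holders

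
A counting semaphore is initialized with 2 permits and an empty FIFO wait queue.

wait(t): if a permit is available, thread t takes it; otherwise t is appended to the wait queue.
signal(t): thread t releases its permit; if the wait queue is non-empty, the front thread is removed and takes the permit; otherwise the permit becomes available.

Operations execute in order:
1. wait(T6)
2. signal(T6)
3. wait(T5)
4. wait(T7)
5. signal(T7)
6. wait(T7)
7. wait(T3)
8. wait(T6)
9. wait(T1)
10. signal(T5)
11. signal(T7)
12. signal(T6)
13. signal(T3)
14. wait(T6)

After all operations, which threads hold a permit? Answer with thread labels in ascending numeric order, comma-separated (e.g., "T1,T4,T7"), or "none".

Answer: T1,T6

Derivation:
Step 1: wait(T6) -> count=1 queue=[] holders={T6}
Step 2: signal(T6) -> count=2 queue=[] holders={none}
Step 3: wait(T5) -> count=1 queue=[] holders={T5}
Step 4: wait(T7) -> count=0 queue=[] holders={T5,T7}
Step 5: signal(T7) -> count=1 queue=[] holders={T5}
Step 6: wait(T7) -> count=0 queue=[] holders={T5,T7}
Step 7: wait(T3) -> count=0 queue=[T3] holders={T5,T7}
Step 8: wait(T6) -> count=0 queue=[T3,T6] holders={T5,T7}
Step 9: wait(T1) -> count=0 queue=[T3,T6,T1] holders={T5,T7}
Step 10: signal(T5) -> count=0 queue=[T6,T1] holders={T3,T7}
Step 11: signal(T7) -> count=0 queue=[T1] holders={T3,T6}
Step 12: signal(T6) -> count=0 queue=[] holders={T1,T3}
Step 13: signal(T3) -> count=1 queue=[] holders={T1}
Step 14: wait(T6) -> count=0 queue=[] holders={T1,T6}
Final holders: T1,T6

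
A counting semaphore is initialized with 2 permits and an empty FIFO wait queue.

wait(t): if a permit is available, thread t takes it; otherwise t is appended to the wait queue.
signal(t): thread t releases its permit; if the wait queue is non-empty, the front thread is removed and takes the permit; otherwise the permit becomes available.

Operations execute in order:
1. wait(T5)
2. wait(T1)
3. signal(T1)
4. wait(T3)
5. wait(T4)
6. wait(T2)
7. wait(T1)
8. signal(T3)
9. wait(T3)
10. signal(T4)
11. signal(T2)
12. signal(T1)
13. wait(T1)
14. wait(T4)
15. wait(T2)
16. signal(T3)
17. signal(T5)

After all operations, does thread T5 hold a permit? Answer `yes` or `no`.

Answer: no

Derivation:
Step 1: wait(T5) -> count=1 queue=[] holders={T5}
Step 2: wait(T1) -> count=0 queue=[] holders={T1,T5}
Step 3: signal(T1) -> count=1 queue=[] holders={T5}
Step 4: wait(T3) -> count=0 queue=[] holders={T3,T5}
Step 5: wait(T4) -> count=0 queue=[T4] holders={T3,T5}
Step 6: wait(T2) -> count=0 queue=[T4,T2] holders={T3,T5}
Step 7: wait(T1) -> count=0 queue=[T4,T2,T1] holders={T3,T5}
Step 8: signal(T3) -> count=0 queue=[T2,T1] holders={T4,T5}
Step 9: wait(T3) -> count=0 queue=[T2,T1,T3] holders={T4,T5}
Step 10: signal(T4) -> count=0 queue=[T1,T3] holders={T2,T5}
Step 11: signal(T2) -> count=0 queue=[T3] holders={T1,T5}
Step 12: signal(T1) -> count=0 queue=[] holders={T3,T5}
Step 13: wait(T1) -> count=0 queue=[T1] holders={T3,T5}
Step 14: wait(T4) -> count=0 queue=[T1,T4] holders={T3,T5}
Step 15: wait(T2) -> count=0 queue=[T1,T4,T2] holders={T3,T5}
Step 16: signal(T3) -> count=0 queue=[T4,T2] holders={T1,T5}
Step 17: signal(T5) -> count=0 queue=[T2] holders={T1,T4}
Final holders: {T1,T4} -> T5 not in holders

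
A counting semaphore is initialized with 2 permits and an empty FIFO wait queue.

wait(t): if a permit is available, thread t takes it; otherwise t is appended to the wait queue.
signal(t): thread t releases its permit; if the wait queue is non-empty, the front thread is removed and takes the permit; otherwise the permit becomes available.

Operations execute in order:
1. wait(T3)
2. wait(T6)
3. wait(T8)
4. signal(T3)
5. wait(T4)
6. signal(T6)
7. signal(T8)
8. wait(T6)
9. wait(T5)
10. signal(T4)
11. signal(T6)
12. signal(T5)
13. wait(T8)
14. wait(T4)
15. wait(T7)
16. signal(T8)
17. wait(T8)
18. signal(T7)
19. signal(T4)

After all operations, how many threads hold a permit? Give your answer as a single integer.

Step 1: wait(T3) -> count=1 queue=[] holders={T3}
Step 2: wait(T6) -> count=0 queue=[] holders={T3,T6}
Step 3: wait(T8) -> count=0 queue=[T8] holders={T3,T6}
Step 4: signal(T3) -> count=0 queue=[] holders={T6,T8}
Step 5: wait(T4) -> count=0 queue=[T4] holders={T6,T8}
Step 6: signal(T6) -> count=0 queue=[] holders={T4,T8}
Step 7: signal(T8) -> count=1 queue=[] holders={T4}
Step 8: wait(T6) -> count=0 queue=[] holders={T4,T6}
Step 9: wait(T5) -> count=0 queue=[T5] holders={T4,T6}
Step 10: signal(T4) -> count=0 queue=[] holders={T5,T6}
Step 11: signal(T6) -> count=1 queue=[] holders={T5}
Step 12: signal(T5) -> count=2 queue=[] holders={none}
Step 13: wait(T8) -> count=1 queue=[] holders={T8}
Step 14: wait(T4) -> count=0 queue=[] holders={T4,T8}
Step 15: wait(T7) -> count=0 queue=[T7] holders={T4,T8}
Step 16: signal(T8) -> count=0 queue=[] holders={T4,T7}
Step 17: wait(T8) -> count=0 queue=[T8] holders={T4,T7}
Step 18: signal(T7) -> count=0 queue=[] holders={T4,T8}
Step 19: signal(T4) -> count=1 queue=[] holders={T8}
Final holders: {T8} -> 1 thread(s)

Answer: 1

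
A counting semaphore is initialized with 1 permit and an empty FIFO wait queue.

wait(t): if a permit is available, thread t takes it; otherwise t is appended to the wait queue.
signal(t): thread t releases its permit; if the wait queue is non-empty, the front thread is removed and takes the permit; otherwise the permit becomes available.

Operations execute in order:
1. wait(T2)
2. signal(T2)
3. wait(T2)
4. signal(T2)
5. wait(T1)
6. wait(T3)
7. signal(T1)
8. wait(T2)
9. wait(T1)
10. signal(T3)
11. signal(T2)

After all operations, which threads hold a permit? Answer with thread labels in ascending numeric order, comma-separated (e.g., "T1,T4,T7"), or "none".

Answer: T1

Derivation:
Step 1: wait(T2) -> count=0 queue=[] holders={T2}
Step 2: signal(T2) -> count=1 queue=[] holders={none}
Step 3: wait(T2) -> count=0 queue=[] holders={T2}
Step 4: signal(T2) -> count=1 queue=[] holders={none}
Step 5: wait(T1) -> count=0 queue=[] holders={T1}
Step 6: wait(T3) -> count=0 queue=[T3] holders={T1}
Step 7: signal(T1) -> count=0 queue=[] holders={T3}
Step 8: wait(T2) -> count=0 queue=[T2] holders={T3}
Step 9: wait(T1) -> count=0 queue=[T2,T1] holders={T3}
Step 10: signal(T3) -> count=0 queue=[T1] holders={T2}
Step 11: signal(T2) -> count=0 queue=[] holders={T1}
Final holders: T1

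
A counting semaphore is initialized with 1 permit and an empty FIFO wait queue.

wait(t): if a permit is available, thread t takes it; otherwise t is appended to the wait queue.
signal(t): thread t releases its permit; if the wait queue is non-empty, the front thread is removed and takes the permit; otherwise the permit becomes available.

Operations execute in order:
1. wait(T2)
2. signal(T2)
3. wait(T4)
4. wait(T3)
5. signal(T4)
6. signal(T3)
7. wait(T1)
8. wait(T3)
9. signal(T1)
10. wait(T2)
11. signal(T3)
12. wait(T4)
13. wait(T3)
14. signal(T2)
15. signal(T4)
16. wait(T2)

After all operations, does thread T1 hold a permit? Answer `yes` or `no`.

Step 1: wait(T2) -> count=0 queue=[] holders={T2}
Step 2: signal(T2) -> count=1 queue=[] holders={none}
Step 3: wait(T4) -> count=0 queue=[] holders={T4}
Step 4: wait(T3) -> count=0 queue=[T3] holders={T4}
Step 5: signal(T4) -> count=0 queue=[] holders={T3}
Step 6: signal(T3) -> count=1 queue=[] holders={none}
Step 7: wait(T1) -> count=0 queue=[] holders={T1}
Step 8: wait(T3) -> count=0 queue=[T3] holders={T1}
Step 9: signal(T1) -> count=0 queue=[] holders={T3}
Step 10: wait(T2) -> count=0 queue=[T2] holders={T3}
Step 11: signal(T3) -> count=0 queue=[] holders={T2}
Step 12: wait(T4) -> count=0 queue=[T4] holders={T2}
Step 13: wait(T3) -> count=0 queue=[T4,T3] holders={T2}
Step 14: signal(T2) -> count=0 queue=[T3] holders={T4}
Step 15: signal(T4) -> count=0 queue=[] holders={T3}
Step 16: wait(T2) -> count=0 queue=[T2] holders={T3}
Final holders: {T3} -> T1 not in holders

Answer: no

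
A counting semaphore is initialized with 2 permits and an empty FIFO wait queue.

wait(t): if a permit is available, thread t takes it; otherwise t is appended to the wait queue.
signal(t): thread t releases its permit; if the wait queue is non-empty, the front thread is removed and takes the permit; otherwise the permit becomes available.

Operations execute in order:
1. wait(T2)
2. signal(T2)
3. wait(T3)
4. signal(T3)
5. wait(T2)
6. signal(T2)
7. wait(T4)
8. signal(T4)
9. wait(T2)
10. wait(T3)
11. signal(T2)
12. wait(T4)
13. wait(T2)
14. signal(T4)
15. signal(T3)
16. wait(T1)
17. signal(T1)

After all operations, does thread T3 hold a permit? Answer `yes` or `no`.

Step 1: wait(T2) -> count=1 queue=[] holders={T2}
Step 2: signal(T2) -> count=2 queue=[] holders={none}
Step 3: wait(T3) -> count=1 queue=[] holders={T3}
Step 4: signal(T3) -> count=2 queue=[] holders={none}
Step 5: wait(T2) -> count=1 queue=[] holders={T2}
Step 6: signal(T2) -> count=2 queue=[] holders={none}
Step 7: wait(T4) -> count=1 queue=[] holders={T4}
Step 8: signal(T4) -> count=2 queue=[] holders={none}
Step 9: wait(T2) -> count=1 queue=[] holders={T2}
Step 10: wait(T3) -> count=0 queue=[] holders={T2,T3}
Step 11: signal(T2) -> count=1 queue=[] holders={T3}
Step 12: wait(T4) -> count=0 queue=[] holders={T3,T4}
Step 13: wait(T2) -> count=0 queue=[T2] holders={T3,T4}
Step 14: signal(T4) -> count=0 queue=[] holders={T2,T3}
Step 15: signal(T3) -> count=1 queue=[] holders={T2}
Step 16: wait(T1) -> count=0 queue=[] holders={T1,T2}
Step 17: signal(T1) -> count=1 queue=[] holders={T2}
Final holders: {T2} -> T3 not in holders

Answer: no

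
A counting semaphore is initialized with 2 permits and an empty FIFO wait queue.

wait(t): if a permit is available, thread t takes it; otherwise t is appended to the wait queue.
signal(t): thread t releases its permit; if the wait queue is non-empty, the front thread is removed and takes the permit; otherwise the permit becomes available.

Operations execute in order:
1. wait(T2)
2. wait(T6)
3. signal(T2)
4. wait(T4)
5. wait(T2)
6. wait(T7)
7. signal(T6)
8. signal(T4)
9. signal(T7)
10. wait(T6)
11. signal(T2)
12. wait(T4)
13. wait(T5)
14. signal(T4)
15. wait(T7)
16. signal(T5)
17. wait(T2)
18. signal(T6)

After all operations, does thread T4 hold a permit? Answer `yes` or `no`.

Answer: no

Derivation:
Step 1: wait(T2) -> count=1 queue=[] holders={T2}
Step 2: wait(T6) -> count=0 queue=[] holders={T2,T6}
Step 3: signal(T2) -> count=1 queue=[] holders={T6}
Step 4: wait(T4) -> count=0 queue=[] holders={T4,T6}
Step 5: wait(T2) -> count=0 queue=[T2] holders={T4,T6}
Step 6: wait(T7) -> count=0 queue=[T2,T7] holders={T4,T6}
Step 7: signal(T6) -> count=0 queue=[T7] holders={T2,T4}
Step 8: signal(T4) -> count=0 queue=[] holders={T2,T7}
Step 9: signal(T7) -> count=1 queue=[] holders={T2}
Step 10: wait(T6) -> count=0 queue=[] holders={T2,T6}
Step 11: signal(T2) -> count=1 queue=[] holders={T6}
Step 12: wait(T4) -> count=0 queue=[] holders={T4,T6}
Step 13: wait(T5) -> count=0 queue=[T5] holders={T4,T6}
Step 14: signal(T4) -> count=0 queue=[] holders={T5,T6}
Step 15: wait(T7) -> count=0 queue=[T7] holders={T5,T6}
Step 16: signal(T5) -> count=0 queue=[] holders={T6,T7}
Step 17: wait(T2) -> count=0 queue=[T2] holders={T6,T7}
Step 18: signal(T6) -> count=0 queue=[] holders={T2,T7}
Final holders: {T2,T7} -> T4 not in holders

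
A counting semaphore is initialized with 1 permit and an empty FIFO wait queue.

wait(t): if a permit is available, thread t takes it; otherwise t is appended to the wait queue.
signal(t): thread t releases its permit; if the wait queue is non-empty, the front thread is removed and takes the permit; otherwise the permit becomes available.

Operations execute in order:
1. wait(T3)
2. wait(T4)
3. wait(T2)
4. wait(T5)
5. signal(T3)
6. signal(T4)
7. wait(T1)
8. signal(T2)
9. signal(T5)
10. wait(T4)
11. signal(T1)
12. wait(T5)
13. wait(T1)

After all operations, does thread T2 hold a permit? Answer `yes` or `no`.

Step 1: wait(T3) -> count=0 queue=[] holders={T3}
Step 2: wait(T4) -> count=0 queue=[T4] holders={T3}
Step 3: wait(T2) -> count=0 queue=[T4,T2] holders={T3}
Step 4: wait(T5) -> count=0 queue=[T4,T2,T5] holders={T3}
Step 5: signal(T3) -> count=0 queue=[T2,T5] holders={T4}
Step 6: signal(T4) -> count=0 queue=[T5] holders={T2}
Step 7: wait(T1) -> count=0 queue=[T5,T1] holders={T2}
Step 8: signal(T2) -> count=0 queue=[T1] holders={T5}
Step 9: signal(T5) -> count=0 queue=[] holders={T1}
Step 10: wait(T4) -> count=0 queue=[T4] holders={T1}
Step 11: signal(T1) -> count=0 queue=[] holders={T4}
Step 12: wait(T5) -> count=0 queue=[T5] holders={T4}
Step 13: wait(T1) -> count=0 queue=[T5,T1] holders={T4}
Final holders: {T4} -> T2 not in holders

Answer: no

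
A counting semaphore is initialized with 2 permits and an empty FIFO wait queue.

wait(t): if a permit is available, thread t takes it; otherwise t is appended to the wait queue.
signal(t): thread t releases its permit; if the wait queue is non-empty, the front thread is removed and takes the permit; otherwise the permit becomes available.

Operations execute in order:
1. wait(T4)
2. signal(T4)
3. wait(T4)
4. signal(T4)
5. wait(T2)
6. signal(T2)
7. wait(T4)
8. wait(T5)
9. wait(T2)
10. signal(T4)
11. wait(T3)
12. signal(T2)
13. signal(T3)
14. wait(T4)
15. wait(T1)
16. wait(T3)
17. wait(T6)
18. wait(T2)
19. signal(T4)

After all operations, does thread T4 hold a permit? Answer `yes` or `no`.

Step 1: wait(T4) -> count=1 queue=[] holders={T4}
Step 2: signal(T4) -> count=2 queue=[] holders={none}
Step 3: wait(T4) -> count=1 queue=[] holders={T4}
Step 4: signal(T4) -> count=2 queue=[] holders={none}
Step 5: wait(T2) -> count=1 queue=[] holders={T2}
Step 6: signal(T2) -> count=2 queue=[] holders={none}
Step 7: wait(T4) -> count=1 queue=[] holders={T4}
Step 8: wait(T5) -> count=0 queue=[] holders={T4,T5}
Step 9: wait(T2) -> count=0 queue=[T2] holders={T4,T5}
Step 10: signal(T4) -> count=0 queue=[] holders={T2,T5}
Step 11: wait(T3) -> count=0 queue=[T3] holders={T2,T5}
Step 12: signal(T2) -> count=0 queue=[] holders={T3,T5}
Step 13: signal(T3) -> count=1 queue=[] holders={T5}
Step 14: wait(T4) -> count=0 queue=[] holders={T4,T5}
Step 15: wait(T1) -> count=0 queue=[T1] holders={T4,T5}
Step 16: wait(T3) -> count=0 queue=[T1,T3] holders={T4,T5}
Step 17: wait(T6) -> count=0 queue=[T1,T3,T6] holders={T4,T5}
Step 18: wait(T2) -> count=0 queue=[T1,T3,T6,T2] holders={T4,T5}
Step 19: signal(T4) -> count=0 queue=[T3,T6,T2] holders={T1,T5}
Final holders: {T1,T5} -> T4 not in holders

Answer: no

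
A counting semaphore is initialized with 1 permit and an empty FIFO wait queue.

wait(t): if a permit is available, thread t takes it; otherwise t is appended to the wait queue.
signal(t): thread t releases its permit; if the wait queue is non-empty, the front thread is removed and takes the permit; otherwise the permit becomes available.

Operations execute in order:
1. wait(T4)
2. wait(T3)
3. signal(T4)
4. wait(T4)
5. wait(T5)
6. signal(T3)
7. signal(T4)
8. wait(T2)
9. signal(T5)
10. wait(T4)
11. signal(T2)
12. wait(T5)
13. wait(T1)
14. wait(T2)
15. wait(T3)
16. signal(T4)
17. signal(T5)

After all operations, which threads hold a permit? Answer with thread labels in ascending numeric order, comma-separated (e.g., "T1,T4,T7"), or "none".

Answer: T1

Derivation:
Step 1: wait(T4) -> count=0 queue=[] holders={T4}
Step 2: wait(T3) -> count=0 queue=[T3] holders={T4}
Step 3: signal(T4) -> count=0 queue=[] holders={T3}
Step 4: wait(T4) -> count=0 queue=[T4] holders={T3}
Step 5: wait(T5) -> count=0 queue=[T4,T5] holders={T3}
Step 6: signal(T3) -> count=0 queue=[T5] holders={T4}
Step 7: signal(T4) -> count=0 queue=[] holders={T5}
Step 8: wait(T2) -> count=0 queue=[T2] holders={T5}
Step 9: signal(T5) -> count=0 queue=[] holders={T2}
Step 10: wait(T4) -> count=0 queue=[T4] holders={T2}
Step 11: signal(T2) -> count=0 queue=[] holders={T4}
Step 12: wait(T5) -> count=0 queue=[T5] holders={T4}
Step 13: wait(T1) -> count=0 queue=[T5,T1] holders={T4}
Step 14: wait(T2) -> count=0 queue=[T5,T1,T2] holders={T4}
Step 15: wait(T3) -> count=0 queue=[T5,T1,T2,T3] holders={T4}
Step 16: signal(T4) -> count=0 queue=[T1,T2,T3] holders={T5}
Step 17: signal(T5) -> count=0 queue=[T2,T3] holders={T1}
Final holders: T1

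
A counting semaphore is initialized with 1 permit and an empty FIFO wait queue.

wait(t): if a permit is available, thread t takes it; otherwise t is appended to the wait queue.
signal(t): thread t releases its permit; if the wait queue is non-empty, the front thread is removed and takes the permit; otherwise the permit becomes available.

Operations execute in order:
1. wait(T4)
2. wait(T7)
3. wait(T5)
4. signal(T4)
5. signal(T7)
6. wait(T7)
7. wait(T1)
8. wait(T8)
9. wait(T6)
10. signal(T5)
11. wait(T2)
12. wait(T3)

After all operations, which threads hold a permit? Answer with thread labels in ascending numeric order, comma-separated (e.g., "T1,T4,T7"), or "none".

Step 1: wait(T4) -> count=0 queue=[] holders={T4}
Step 2: wait(T7) -> count=0 queue=[T7] holders={T4}
Step 3: wait(T5) -> count=0 queue=[T7,T5] holders={T4}
Step 4: signal(T4) -> count=0 queue=[T5] holders={T7}
Step 5: signal(T7) -> count=0 queue=[] holders={T5}
Step 6: wait(T7) -> count=0 queue=[T7] holders={T5}
Step 7: wait(T1) -> count=0 queue=[T7,T1] holders={T5}
Step 8: wait(T8) -> count=0 queue=[T7,T1,T8] holders={T5}
Step 9: wait(T6) -> count=0 queue=[T7,T1,T8,T6] holders={T5}
Step 10: signal(T5) -> count=0 queue=[T1,T8,T6] holders={T7}
Step 11: wait(T2) -> count=0 queue=[T1,T8,T6,T2] holders={T7}
Step 12: wait(T3) -> count=0 queue=[T1,T8,T6,T2,T3] holders={T7}
Final holders: T7

Answer: T7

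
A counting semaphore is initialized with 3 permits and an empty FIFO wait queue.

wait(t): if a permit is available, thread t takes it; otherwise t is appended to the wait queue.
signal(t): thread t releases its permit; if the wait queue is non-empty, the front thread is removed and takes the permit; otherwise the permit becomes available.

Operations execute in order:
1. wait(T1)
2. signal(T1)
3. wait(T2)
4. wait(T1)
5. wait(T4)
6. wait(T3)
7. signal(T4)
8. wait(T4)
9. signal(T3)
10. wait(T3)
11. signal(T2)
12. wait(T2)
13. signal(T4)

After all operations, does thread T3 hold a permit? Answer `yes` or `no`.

Answer: yes

Derivation:
Step 1: wait(T1) -> count=2 queue=[] holders={T1}
Step 2: signal(T1) -> count=3 queue=[] holders={none}
Step 3: wait(T2) -> count=2 queue=[] holders={T2}
Step 4: wait(T1) -> count=1 queue=[] holders={T1,T2}
Step 5: wait(T4) -> count=0 queue=[] holders={T1,T2,T4}
Step 6: wait(T3) -> count=0 queue=[T3] holders={T1,T2,T4}
Step 7: signal(T4) -> count=0 queue=[] holders={T1,T2,T3}
Step 8: wait(T4) -> count=0 queue=[T4] holders={T1,T2,T3}
Step 9: signal(T3) -> count=0 queue=[] holders={T1,T2,T4}
Step 10: wait(T3) -> count=0 queue=[T3] holders={T1,T2,T4}
Step 11: signal(T2) -> count=0 queue=[] holders={T1,T3,T4}
Step 12: wait(T2) -> count=0 queue=[T2] holders={T1,T3,T4}
Step 13: signal(T4) -> count=0 queue=[] holders={T1,T2,T3}
Final holders: {T1,T2,T3} -> T3 in holders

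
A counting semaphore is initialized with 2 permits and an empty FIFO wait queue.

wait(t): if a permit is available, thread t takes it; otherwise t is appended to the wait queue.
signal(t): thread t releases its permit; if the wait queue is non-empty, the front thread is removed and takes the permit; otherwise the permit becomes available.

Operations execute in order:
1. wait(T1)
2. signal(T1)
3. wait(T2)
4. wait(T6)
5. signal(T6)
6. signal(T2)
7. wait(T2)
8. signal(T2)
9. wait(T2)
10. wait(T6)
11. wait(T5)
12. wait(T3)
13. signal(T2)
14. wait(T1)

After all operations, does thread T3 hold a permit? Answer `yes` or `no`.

Answer: no

Derivation:
Step 1: wait(T1) -> count=1 queue=[] holders={T1}
Step 2: signal(T1) -> count=2 queue=[] holders={none}
Step 3: wait(T2) -> count=1 queue=[] holders={T2}
Step 4: wait(T6) -> count=0 queue=[] holders={T2,T6}
Step 5: signal(T6) -> count=1 queue=[] holders={T2}
Step 6: signal(T2) -> count=2 queue=[] holders={none}
Step 7: wait(T2) -> count=1 queue=[] holders={T2}
Step 8: signal(T2) -> count=2 queue=[] holders={none}
Step 9: wait(T2) -> count=1 queue=[] holders={T2}
Step 10: wait(T6) -> count=0 queue=[] holders={T2,T6}
Step 11: wait(T5) -> count=0 queue=[T5] holders={T2,T6}
Step 12: wait(T3) -> count=0 queue=[T5,T3] holders={T2,T6}
Step 13: signal(T2) -> count=0 queue=[T3] holders={T5,T6}
Step 14: wait(T1) -> count=0 queue=[T3,T1] holders={T5,T6}
Final holders: {T5,T6} -> T3 not in holders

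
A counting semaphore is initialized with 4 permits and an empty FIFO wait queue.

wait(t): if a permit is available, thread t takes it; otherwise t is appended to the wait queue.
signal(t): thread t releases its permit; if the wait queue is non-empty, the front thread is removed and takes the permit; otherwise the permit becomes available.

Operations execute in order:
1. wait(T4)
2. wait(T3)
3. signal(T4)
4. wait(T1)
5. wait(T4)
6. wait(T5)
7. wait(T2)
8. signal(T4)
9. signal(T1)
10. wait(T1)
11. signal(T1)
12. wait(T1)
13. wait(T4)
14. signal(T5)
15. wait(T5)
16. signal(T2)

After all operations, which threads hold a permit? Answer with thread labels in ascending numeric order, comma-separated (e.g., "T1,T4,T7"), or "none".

Answer: T1,T3,T4,T5

Derivation:
Step 1: wait(T4) -> count=3 queue=[] holders={T4}
Step 2: wait(T3) -> count=2 queue=[] holders={T3,T4}
Step 3: signal(T4) -> count=3 queue=[] holders={T3}
Step 4: wait(T1) -> count=2 queue=[] holders={T1,T3}
Step 5: wait(T4) -> count=1 queue=[] holders={T1,T3,T4}
Step 6: wait(T5) -> count=0 queue=[] holders={T1,T3,T4,T5}
Step 7: wait(T2) -> count=0 queue=[T2] holders={T1,T3,T4,T5}
Step 8: signal(T4) -> count=0 queue=[] holders={T1,T2,T3,T5}
Step 9: signal(T1) -> count=1 queue=[] holders={T2,T3,T5}
Step 10: wait(T1) -> count=0 queue=[] holders={T1,T2,T3,T5}
Step 11: signal(T1) -> count=1 queue=[] holders={T2,T3,T5}
Step 12: wait(T1) -> count=0 queue=[] holders={T1,T2,T3,T5}
Step 13: wait(T4) -> count=0 queue=[T4] holders={T1,T2,T3,T5}
Step 14: signal(T5) -> count=0 queue=[] holders={T1,T2,T3,T4}
Step 15: wait(T5) -> count=0 queue=[T5] holders={T1,T2,T3,T4}
Step 16: signal(T2) -> count=0 queue=[] holders={T1,T3,T4,T5}
Final holders: T1,T3,T4,T5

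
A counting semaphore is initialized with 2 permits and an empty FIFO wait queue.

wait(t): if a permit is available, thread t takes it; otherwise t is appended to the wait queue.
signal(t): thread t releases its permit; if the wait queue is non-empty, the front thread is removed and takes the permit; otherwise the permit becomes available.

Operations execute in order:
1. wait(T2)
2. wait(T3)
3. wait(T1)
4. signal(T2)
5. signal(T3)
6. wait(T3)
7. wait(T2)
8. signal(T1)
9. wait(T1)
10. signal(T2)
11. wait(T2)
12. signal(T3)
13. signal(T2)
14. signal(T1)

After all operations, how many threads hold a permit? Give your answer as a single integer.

Answer: 0

Derivation:
Step 1: wait(T2) -> count=1 queue=[] holders={T2}
Step 2: wait(T3) -> count=0 queue=[] holders={T2,T3}
Step 3: wait(T1) -> count=0 queue=[T1] holders={T2,T3}
Step 4: signal(T2) -> count=0 queue=[] holders={T1,T3}
Step 5: signal(T3) -> count=1 queue=[] holders={T1}
Step 6: wait(T3) -> count=0 queue=[] holders={T1,T3}
Step 7: wait(T2) -> count=0 queue=[T2] holders={T1,T3}
Step 8: signal(T1) -> count=0 queue=[] holders={T2,T3}
Step 9: wait(T1) -> count=0 queue=[T1] holders={T2,T3}
Step 10: signal(T2) -> count=0 queue=[] holders={T1,T3}
Step 11: wait(T2) -> count=0 queue=[T2] holders={T1,T3}
Step 12: signal(T3) -> count=0 queue=[] holders={T1,T2}
Step 13: signal(T2) -> count=1 queue=[] holders={T1}
Step 14: signal(T1) -> count=2 queue=[] holders={none}
Final holders: {none} -> 0 thread(s)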